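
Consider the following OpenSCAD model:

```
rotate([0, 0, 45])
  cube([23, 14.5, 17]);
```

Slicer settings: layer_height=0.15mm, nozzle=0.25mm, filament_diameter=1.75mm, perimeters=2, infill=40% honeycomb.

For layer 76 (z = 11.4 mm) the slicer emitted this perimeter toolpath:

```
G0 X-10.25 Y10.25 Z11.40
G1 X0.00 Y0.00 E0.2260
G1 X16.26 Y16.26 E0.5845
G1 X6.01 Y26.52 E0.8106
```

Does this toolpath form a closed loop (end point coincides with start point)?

Start point (G0): (-10.25, 10.25). End point (last G1): the path does not return to the start — open.

no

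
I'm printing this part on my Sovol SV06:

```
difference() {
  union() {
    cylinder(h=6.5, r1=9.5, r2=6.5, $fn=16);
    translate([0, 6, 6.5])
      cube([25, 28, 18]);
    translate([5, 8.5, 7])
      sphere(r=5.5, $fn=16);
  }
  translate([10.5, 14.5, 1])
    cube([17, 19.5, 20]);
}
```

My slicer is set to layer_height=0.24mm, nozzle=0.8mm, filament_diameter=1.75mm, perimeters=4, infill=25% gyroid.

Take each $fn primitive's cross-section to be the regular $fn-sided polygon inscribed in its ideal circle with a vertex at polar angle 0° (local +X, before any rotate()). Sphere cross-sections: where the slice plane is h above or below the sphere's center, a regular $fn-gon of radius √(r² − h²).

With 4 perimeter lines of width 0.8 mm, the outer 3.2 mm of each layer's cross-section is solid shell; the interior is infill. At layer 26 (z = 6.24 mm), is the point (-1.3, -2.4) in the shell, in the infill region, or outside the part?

At z = 6.24 mm: the cone: at t=0.960 of its height the radius interpolates to r₁+(r₂−r₁)t = 6.620, giving a regular 16-gon of that circumradius; the cube at (0, 6) is absent (z outside [6.5, 24.5]); the r=5.5 sphere at (5, 8.5) slices to a regular 16-gon of circumradius 5.447 (√(r²−h²) with h=0.76 from center); Merging all regions: the regions partially overlap (shared area 9.25 mm²), so overlapping operands fuse into one piece — 1 connected region; the 17×19.5 cube at (10.5, 14.5) contributes its full rectangle; Taking the first minus the rest: starting from that combined region, the 17×19.5 cube at (10.5, 14.5) misses the remaining region (no effect) — 1 connected region. Overall, the cross-section is a single solid region. The nearest boundary edge runs (-2.53, -6.12)→(-4.68, -4.68); distance from the point to it = 3.78 mm. The point is inside the cross-section and 3.78 mm from the nearest boundary — more than the 3.2 mm shell width (4 × 0.8), so it's in the infill interior.

infill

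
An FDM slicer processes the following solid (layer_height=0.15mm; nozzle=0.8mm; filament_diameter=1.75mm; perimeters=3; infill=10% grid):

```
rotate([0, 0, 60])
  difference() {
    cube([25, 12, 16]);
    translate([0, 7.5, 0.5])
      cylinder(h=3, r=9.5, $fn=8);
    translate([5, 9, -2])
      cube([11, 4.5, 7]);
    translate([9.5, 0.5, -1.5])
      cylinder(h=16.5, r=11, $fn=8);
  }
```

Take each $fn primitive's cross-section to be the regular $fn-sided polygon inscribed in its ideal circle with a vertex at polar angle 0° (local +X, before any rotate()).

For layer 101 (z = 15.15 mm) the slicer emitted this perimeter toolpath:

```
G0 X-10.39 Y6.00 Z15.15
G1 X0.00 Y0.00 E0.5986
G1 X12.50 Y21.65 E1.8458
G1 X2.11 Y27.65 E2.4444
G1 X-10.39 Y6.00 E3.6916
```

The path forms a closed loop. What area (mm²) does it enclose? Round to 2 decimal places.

Apply the shoelace formula to the sequence of (X, Y) vertices; enclosed area = 299.94 mm².

299.94 mm²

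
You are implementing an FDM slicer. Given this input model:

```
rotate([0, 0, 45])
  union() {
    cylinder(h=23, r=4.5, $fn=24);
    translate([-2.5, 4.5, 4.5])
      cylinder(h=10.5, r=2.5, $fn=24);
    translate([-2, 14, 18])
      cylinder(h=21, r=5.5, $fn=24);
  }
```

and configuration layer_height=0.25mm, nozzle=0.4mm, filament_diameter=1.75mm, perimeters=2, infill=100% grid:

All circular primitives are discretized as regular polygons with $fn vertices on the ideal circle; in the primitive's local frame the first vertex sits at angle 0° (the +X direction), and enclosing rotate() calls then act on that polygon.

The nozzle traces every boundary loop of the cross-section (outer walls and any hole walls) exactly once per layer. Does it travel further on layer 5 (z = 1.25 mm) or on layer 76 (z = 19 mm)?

layer 76 (z = 19 mm)

Layer 5 (z = 1.25): the cylinder: section is a regular 24-gon, circumradius r=4.5 (perimeter = 2·24·4.500·sin(180°/24) = 28.19 mm); the cylinder at (-2.5, 4.5) is absent (z outside [4.5, 15]); the cylinder at (-2, 14) does not reach this height (z outside [18, 39]); Taking the union: only the r=4.5 cylinder is present, so the union is just that shape — boundary = 28.19 mm; (rotated 45° about Z; rotation is an isometry so areas/perimeters/island counts are preserved). So its perimeter = 28.19 mm. Layer 76 (z = 19): the r=4.5 cylinder contributes a regular 24-gon of circumradius 4.5 (perimeter = 2·24·4.500·sin(180°/24) = 28.19 mm); the cylinder at (-2.5, 4.5) is not intersected at this z (z outside [4.5, 15]); the r=5.5 cylinder at (-2, 14) contributes a regular 24-gon of circumradius 5.5 (perimeter = 2·24·5.500·sin(180°/24) = 34.46 mm); Merging all regions: the 2 present regions are separate (no shared area or edge), so areas and boundary lengths simply add and each stays a separate island — boundary = 62.65 mm; (rotated 45° about Z; rotation is an isometry so areas/perimeters/island counts are preserved). So its perimeter = 62.65 mm. Layer 76 is larger (62.65 vs 28.19 mm).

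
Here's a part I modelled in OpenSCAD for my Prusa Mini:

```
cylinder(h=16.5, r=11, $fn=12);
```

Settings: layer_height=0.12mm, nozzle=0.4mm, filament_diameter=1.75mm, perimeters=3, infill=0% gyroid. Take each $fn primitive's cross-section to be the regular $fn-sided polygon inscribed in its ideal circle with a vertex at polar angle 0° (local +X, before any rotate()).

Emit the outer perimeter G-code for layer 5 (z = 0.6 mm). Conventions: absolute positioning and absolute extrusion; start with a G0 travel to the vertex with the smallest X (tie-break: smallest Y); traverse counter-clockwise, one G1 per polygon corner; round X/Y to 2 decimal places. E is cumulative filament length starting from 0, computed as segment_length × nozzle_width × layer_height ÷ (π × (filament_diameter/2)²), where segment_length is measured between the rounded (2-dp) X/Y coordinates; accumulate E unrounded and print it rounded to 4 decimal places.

G0 X-11.00 Y0.00 Z0.60
G1 X-9.53 Y-5.50 E0.1136
G1 X-5.50 Y-9.53 E0.2273
G1 X0.00 Y-11.00 E0.3410
G1 X5.50 Y-9.53 E0.4546
G1 X9.53 Y-5.50 E0.5683
G1 X11.00 Y0.00 E0.6819
G1 X9.53 Y5.50 E0.7955
G1 X5.50 Y9.53 E0.9093
G1 X0.00 Y11.00 E1.0229
G1 X-5.50 Y9.53 E1.1365
G1 X-9.53 Y5.50 E1.2502
G1 X-11.00 Y0.00 E1.3638

At z = 0.6 mm: the r=11 cylinder contributes a regular 12-gon of circumradius 11. The outline is a single polygon with 12 vertices. Extrusion per mm of travel: 0.4 × 0.12 / (π × 0.875²) = 0.019956. Accumulating E over each segment gives final E = 1.3638.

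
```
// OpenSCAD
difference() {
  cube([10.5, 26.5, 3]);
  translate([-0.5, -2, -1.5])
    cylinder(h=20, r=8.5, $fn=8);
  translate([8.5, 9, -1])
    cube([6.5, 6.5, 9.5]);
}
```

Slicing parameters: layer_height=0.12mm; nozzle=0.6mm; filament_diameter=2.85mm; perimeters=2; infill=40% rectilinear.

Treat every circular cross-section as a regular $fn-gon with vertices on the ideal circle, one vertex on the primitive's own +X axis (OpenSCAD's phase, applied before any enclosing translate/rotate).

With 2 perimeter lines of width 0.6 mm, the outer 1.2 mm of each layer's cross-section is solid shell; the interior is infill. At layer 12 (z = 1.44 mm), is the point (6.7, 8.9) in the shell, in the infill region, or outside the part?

infill

At z = 1.44 mm: the cube is present — its section is the full 10.5×26.5 rectangle; the r=8.5 cylinder at (-0.5, -2) gives a regular 8-gon of circumradius 8.5 (constant along its height); the cube at (8.5, 9) (footprint 6.5×6.5) is included at this height; Subtracting the remaining from the first: starting from the 10.5×26.5 cube, the r=8.5 cylinder at (-0.5, -2) partially overlaps it — only the 31.72 mm² overlap (of its 204.35 mm²) is removed, clipping the outline; the 6.5×6.5 cube at (8.5, 9) partially overlaps it — only the 13.00 mm² overlap (of its 42.25 mm²) is removed, clipping the outline — 1 connected region. Overall, the cross-section is a single solid region. The nearest boundary edge runs (8.50, 15.50)→(8.50, 9.00); distance from the point to it = 1.80 mm. The point is inside the cross-section and 1.80 mm from the nearest boundary — more than the 1.2 mm shell width (2 × 0.6), so it's in the infill interior.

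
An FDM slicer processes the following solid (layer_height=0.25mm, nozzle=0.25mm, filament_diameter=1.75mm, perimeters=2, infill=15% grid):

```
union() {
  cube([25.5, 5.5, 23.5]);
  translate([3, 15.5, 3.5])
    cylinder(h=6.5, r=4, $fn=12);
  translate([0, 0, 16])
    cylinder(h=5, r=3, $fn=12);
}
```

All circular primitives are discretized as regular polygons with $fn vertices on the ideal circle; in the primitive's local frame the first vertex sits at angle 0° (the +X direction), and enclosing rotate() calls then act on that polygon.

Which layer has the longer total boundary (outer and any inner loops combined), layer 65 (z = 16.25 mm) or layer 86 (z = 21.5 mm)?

layer 65 (z = 16.25 mm)

Layer 65 (z = 16.25): the cube is present — its section is the full 25.5×5.5 rectangle (perimeter 62.00 mm); the cylinder at (3, 15.5) is absent (z outside [3.5, 10]); the r=3 cylinder gives a regular 12-gon of circumradius 3 (constant along its height) (perimeter = 2·12·3.000·sin(180°/12) = 18.63 mm); Taking the union: the regions partially overlap (shared area 6.75 mm²), so the edge portions inside another operand are dropped and the merged outline is re-measured after clipping — boundary = 69.98 mm. So its perimeter = 69.98 mm. Layer 86 (z = 21.5): the cube (footprint 25.5×5.5) is included at this height (perimeter 62.00 mm); the cylinder at (3, 15.5) does not reach this height (z outside [3.5, 10]); the cylinder does not reach this height (z outside [16, 21]); Taking the union: only the 25.5×5.5 cube is present, so the union is just that shape — boundary = 62.00 mm. So its perimeter = 62.00 mm. Layer 65 is larger (69.98 vs 62.00 mm).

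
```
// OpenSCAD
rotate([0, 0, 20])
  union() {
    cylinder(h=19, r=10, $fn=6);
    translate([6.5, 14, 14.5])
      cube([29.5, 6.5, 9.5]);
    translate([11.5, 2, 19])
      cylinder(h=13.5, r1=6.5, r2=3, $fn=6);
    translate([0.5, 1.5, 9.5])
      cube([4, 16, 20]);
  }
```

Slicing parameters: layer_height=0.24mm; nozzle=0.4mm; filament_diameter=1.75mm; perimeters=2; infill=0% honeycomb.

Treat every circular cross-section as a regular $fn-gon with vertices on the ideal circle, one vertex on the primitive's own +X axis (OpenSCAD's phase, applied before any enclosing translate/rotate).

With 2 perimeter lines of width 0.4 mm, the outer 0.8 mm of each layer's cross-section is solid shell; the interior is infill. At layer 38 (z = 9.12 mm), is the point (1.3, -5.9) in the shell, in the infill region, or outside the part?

infill

At z = 9.12 mm: the cylinder: section is a regular 6-gon, circumradius r=10; the cube at (6.5, 14) is absent (z outside [14.5, 24]); the cone at (11.5, 2) is not intersected at this z (z outside [19, 32.5]); the cube at (0.5, 1.5) is not intersected at this z (z outside [9.5, 29.5]); Taking the union: only the r=10 cylinder is present, so the union is just that shape — 1 connected region; (rotated 20° about Z; rotation is an isometry so areas/perimeters/island counts are preserved). Overall, the cross-section is a single solid region. Undo the 20° rotation: the query point maps to (-0.796, -5.989) in the un-rotated model frame. The nearest boundary edge runs (-5.00, -8.66)→(5.00, -8.66); distance from the point to it = 2.67 mm. The point is inside the cross-section and 2.67 mm from the nearest boundary — more than the 0.8 mm shell width (2 × 0.4), so it's in the infill interior.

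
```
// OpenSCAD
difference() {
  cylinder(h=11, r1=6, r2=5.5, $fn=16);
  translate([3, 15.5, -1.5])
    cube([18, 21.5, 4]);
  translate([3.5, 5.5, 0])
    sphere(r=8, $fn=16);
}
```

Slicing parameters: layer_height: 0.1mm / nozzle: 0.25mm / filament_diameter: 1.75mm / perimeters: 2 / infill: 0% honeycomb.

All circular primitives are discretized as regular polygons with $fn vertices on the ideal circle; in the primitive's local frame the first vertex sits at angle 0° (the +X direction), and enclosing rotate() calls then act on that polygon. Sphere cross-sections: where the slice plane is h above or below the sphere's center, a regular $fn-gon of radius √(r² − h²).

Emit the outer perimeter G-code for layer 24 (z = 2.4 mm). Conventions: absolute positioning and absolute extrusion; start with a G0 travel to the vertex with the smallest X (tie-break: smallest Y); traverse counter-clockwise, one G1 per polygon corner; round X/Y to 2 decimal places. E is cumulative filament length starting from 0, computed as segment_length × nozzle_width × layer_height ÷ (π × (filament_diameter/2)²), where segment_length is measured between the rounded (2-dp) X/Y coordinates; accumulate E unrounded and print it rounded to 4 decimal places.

At z = 2.4 mm: the cone contributes a regular 16-gon of circumradius 5.891 (interpolated between r1=6 and r2=5.5 at t=0.218); the cube at (3, 15.5) (footprint 18×21.5) is included at this height; the sphere at (3.5, 5.5): section is a regular 16-gon, circumradius = √(r²−h²) = √(8²−2.4²) = 7.632; Subtracting the remaining from the first: starting from the cone, the 18×21.5 cube at (3, 15.5) misses the remaining region (no effect); the r=8 sphere at (3.5, 5.5) partially overlaps it — only the 55.37 mm² overlap (of its 178.30 mm²) is removed, clipping the outline — 1 connected region. The outline is a single polygon with 16 vertices. Extrusion per mm of travel: 0.25 × 0.1 / (π × 0.875²) = 0.010394. Accumulating E over each segment gives final E = 0.3572.

G0 X-5.89 Y0.00 Z2.40
G1 X-5.44 Y-2.25 E0.0238
G1 X-4.17 Y-4.17 E0.0478
G1 X-2.25 Y-5.44 E0.0717
G1 X0.00 Y-5.89 E0.0956
G1 X2.25 Y-5.44 E0.1194
G1 X4.17 Y-4.17 E0.1433
G1 X5.44 Y-2.25 E0.1673
G1 X5.55 Y-1.72 E0.1729
G1 X3.50 Y-2.13 E0.1946
G1 X0.58 Y-1.55 E0.2256
G1 X-1.90 Y0.10 E0.2565
G1 X-3.55 Y2.58 E0.2875
G1 X-3.90 Y4.34 E0.3061
G1 X-4.17 Y4.17 E0.3094
G1 X-5.44 Y2.25 E0.3334
G1 X-5.89 Y0.00 E0.3572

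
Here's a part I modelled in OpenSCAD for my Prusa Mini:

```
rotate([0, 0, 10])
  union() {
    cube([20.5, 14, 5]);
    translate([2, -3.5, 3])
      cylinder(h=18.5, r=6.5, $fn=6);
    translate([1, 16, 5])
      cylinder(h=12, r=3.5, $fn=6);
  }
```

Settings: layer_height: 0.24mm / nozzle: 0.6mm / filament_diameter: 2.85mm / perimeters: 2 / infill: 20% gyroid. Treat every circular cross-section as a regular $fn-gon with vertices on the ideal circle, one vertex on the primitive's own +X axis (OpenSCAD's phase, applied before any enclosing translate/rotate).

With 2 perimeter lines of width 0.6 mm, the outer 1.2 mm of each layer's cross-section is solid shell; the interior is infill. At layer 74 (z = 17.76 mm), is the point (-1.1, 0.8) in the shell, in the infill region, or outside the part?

shell

At z = 17.76 mm: the cube is absent (z outside [0, 5]); the r=6.5 cylinder at (2, -3.5) contributes a regular 6-gon of circumradius 6.5; the cylinder at (1, 16) does not reach this height (z outside [5, 17]); Merging all regions: only the r=6.5 cylinder at (2, -3.5) is present, so the union is just that shape — 1 connected region; (rotated 10° about Z; rotation is an isometry so areas/perimeters/island counts are preserved). Overall, the cross-section is a single solid region. Undo the 10° rotation: the query point maps to (-0.944, 0.979) in the un-rotated model frame. The nearest boundary edge runs (-1.25, 2.13)→(-4.50, -3.50); distance from the point to it = 0.84 mm. The point is inside the cross-section, 0.84 mm from the nearest boundary — within the 1.2 mm shell band (2 × 0.6).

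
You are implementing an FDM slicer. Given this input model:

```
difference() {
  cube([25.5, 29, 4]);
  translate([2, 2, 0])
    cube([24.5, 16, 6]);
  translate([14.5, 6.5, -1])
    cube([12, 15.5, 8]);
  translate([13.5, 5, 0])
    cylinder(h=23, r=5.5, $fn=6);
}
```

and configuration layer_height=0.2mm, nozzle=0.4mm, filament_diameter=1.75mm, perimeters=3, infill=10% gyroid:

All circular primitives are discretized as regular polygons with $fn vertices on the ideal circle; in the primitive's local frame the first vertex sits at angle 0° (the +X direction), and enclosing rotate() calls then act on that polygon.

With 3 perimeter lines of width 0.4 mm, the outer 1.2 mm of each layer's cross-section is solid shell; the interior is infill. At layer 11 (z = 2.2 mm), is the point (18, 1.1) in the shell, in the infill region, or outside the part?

At z = 2.2 mm: the cube (footprint 25.5×29) is included at this height; the cube at (2, 2) (footprint 24.5×16) is included at this height; the cube at (14.5, 6.5) is present — its section is the full 12×15.5 rectangle; the r=5.5 cylinder at (13.5, 5) contributes a regular 6-gon of circumradius 5.5; After the difference (first − rest): starting from the 25.5×29 cube, the 24.5×16 cube at (2, 2) partially overlaps it — only the 376.00 mm² overlap (of its 392.00 mm²) is removed, clipping the outline; the 12×15.5 cube at (14.5, 6.5) partially overlaps it — only the 44.00 mm² overlap (of its 186.00 mm²) is removed, clipping the outline; the r=5.5 cylinder at (13.5, 5) partially overlaps it — only the 11.49 mm² overlap (of its 78.59 mm²) is removed, clipping the outline — 1 connected region. Overall, the cross-section is a single solid region. The nearest boundary edge runs (17.27, 2.00)→(25.50, 2.00); distance from the point to it = 0.90 mm. The point is inside the cross-section, 0.90 mm from the nearest boundary — within the 1.2 mm shell band (3 × 0.4).

shell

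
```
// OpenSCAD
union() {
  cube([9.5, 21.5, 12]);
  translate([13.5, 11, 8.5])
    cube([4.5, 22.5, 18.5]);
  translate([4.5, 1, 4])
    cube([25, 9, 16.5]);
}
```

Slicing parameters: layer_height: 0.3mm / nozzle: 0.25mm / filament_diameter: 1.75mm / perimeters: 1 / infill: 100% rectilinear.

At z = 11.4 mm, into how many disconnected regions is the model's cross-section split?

At z = 11.4 mm: the cube is present — its section is the full 9.5×21.5 rectangle; the 4.5×22.5 cube at (13.5, 11) contributes its full rectangle; the cube at (4.5, 1) (footprint 25×9) is included at this height; Merging all regions: the regions partially overlap (shared area 45.00 mm²), so overlapping operands fuse into one piece — 2 connected regions. The result has 2 disconnected regions.

2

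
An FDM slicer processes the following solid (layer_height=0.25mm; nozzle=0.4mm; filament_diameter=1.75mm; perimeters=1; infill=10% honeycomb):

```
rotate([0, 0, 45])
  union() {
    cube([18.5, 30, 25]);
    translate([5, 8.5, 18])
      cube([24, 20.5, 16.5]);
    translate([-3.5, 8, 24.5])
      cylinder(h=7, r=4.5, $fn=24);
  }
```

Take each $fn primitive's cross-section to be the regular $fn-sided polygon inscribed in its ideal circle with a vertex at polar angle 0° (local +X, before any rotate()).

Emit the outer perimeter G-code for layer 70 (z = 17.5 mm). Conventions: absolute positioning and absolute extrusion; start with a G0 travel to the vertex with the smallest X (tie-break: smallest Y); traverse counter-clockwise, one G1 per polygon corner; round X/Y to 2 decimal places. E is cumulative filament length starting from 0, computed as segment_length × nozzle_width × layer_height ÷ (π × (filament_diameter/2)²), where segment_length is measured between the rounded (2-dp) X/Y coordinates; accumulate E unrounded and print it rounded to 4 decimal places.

At z = 17.5 mm: the cube is present — its section is the full 18.5×30 rectangle; the cube at (5, 8.5) is not intersected at this z (z outside [18, 34.5]); the cylinder at (-3.5, 8) is not intersected at this z (z outside [24.5, 31.5]); Combining (union): only the 18.5×30 cube is present, so the union is just that shape — 1 connected region; (whole slice rotated 45° about Z — lengths, areas and connectivity unchanged). The outline is a single polygon with 4 vertices. Extrusion per mm of travel: 0.4 × 0.25 / (π × 0.875²) = 0.041575. Accumulating E over each segment gives final E = 4.0322.

G0 X-21.21 Y21.21 Z17.50
G1 X0.00 Y0.00 E1.2471
G1 X13.08 Y13.08 E2.0161
G1 X-8.13 Y34.29 E3.2632
G1 X-21.21 Y21.21 E4.0322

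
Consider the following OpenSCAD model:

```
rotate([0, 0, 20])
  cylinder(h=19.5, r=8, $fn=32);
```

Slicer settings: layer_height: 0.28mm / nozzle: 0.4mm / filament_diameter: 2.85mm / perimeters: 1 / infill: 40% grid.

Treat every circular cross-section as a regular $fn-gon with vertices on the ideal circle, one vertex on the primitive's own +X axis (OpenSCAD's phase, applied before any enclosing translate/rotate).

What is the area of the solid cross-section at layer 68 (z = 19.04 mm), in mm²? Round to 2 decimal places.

199.77 mm²

At z = 19.04 mm: the r=8 cylinder gives a regular 32-gon of circumradius 8 (constant along its height) (area = (32/2)·8.000²·sin(360°/32) = 199.77 mm²); (whole slice rotated 20° about Z — lengths, areas and connectivity unchanged). Overall, the cross-section is a single solid region. Net area = 199.77 mm².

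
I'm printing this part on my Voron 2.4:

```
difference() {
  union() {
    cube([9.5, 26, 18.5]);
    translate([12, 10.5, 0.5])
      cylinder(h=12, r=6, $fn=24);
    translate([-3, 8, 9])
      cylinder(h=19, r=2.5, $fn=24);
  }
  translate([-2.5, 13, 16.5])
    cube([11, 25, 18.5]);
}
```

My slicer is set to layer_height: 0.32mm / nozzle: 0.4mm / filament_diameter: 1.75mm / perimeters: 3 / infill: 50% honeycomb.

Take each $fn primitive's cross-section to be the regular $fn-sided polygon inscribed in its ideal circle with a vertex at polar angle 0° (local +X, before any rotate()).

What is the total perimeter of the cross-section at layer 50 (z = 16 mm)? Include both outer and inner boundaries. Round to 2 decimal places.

86.66 mm

At z = 16 mm: the cube (footprint 9.5×26) is included at this height (perimeter 71.00 mm); the cylinder at (12, 10.5) is not intersected at this z (z outside [0.5, 12.5]); the cylinder at (-3, 8): section is a regular 24-gon, circumradius r=2.5 (perimeter = 2·24·2.500·sin(180°/24) = 15.66 mm); Taking the union: the 2 present regions are separate (no shared area or edge), so areas and boundary lengths simply add and each stays a separate island — boundary = 86.66 mm; the cube at (-2.5, 13) is not intersected at this z (z outside [16.5, 35]); Subtracting the remaining from the first: none of the subtracted shapes is present at this height, so that combined region is unchanged — boundary = 86.66 mm. Overall, the cross-section has 2 separate islands. Total boundary length (outer) = 86.66 mm.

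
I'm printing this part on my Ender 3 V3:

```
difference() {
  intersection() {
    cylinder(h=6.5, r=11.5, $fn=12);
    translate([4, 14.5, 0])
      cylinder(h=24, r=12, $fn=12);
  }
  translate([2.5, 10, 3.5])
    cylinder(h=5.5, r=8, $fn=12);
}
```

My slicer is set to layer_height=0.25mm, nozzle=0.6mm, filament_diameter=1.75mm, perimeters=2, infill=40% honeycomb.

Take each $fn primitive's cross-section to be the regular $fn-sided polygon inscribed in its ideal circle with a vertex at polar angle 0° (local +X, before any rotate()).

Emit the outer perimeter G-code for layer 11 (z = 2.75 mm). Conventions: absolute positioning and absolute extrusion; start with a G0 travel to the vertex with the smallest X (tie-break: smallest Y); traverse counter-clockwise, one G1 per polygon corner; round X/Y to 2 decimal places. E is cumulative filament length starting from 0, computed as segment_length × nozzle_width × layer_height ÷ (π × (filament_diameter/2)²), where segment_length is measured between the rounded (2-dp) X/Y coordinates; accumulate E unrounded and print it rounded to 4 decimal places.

At z = 2.75 mm: the cylinder: section is a regular 12-gon, circumradius r=11.5; the cylinder at (4, 14.5): section is a regular 12-gon, circumradius r=12; Taking the intersection: the r=12 cylinder at (4, 14.5) partially overlaps the r=11.5 cylinder; clipping to the common part keeps 95.85 mm² — 1 connected region; the cylinder at (2.5, 10) is not intersected at this z (z outside [3.5, 9]); Taking the first minus the rest: none of the subtracted shapes is present at this height, so the result so far is unchanged — 1 connected region. The outline is a single polygon with 10 vertices. Extrusion per mm of travel: 0.6 × 0.25 / (π × 0.875²) = 0.062363. Accumulating E over each segment gives final E = 2.5020.

G0 X-6.56 Y9.14 Z2.75
G1 X-6.39 Y8.50 E0.0413
G1 X-2.00 Y4.11 E0.4285
G1 X4.00 Y2.50 E0.8159
G1 X10.00 Y4.11 E1.2033
G1 X10.31 Y4.42 E1.2306
G1 X9.96 Y5.75 E1.3164
G1 X5.75 Y9.96 E1.6877
G1 X0.00 Y11.50 E2.0589
G1 X-5.75 Y9.96 E2.4301
G1 X-6.56 Y9.14 E2.5020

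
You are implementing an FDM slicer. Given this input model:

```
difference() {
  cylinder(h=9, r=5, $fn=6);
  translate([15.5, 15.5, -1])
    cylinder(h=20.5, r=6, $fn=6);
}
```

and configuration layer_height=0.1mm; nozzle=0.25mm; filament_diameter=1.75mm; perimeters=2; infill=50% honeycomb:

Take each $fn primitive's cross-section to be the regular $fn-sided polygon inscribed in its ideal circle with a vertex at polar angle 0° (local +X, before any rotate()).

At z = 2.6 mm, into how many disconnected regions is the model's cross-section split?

At z = 2.6 mm: the cylinder: section is a regular 6-gon, circumradius r=5; the cylinder at (15.5, 15.5): section is a regular 6-gon, circumradius r=6; Taking the first minus the rest: starting from the r=5 cylinder, the r=6 cylinder at (15.5, 15.5) misses the remaining region (no effect) — 1 connected region. The result has 1 disconnected region.

1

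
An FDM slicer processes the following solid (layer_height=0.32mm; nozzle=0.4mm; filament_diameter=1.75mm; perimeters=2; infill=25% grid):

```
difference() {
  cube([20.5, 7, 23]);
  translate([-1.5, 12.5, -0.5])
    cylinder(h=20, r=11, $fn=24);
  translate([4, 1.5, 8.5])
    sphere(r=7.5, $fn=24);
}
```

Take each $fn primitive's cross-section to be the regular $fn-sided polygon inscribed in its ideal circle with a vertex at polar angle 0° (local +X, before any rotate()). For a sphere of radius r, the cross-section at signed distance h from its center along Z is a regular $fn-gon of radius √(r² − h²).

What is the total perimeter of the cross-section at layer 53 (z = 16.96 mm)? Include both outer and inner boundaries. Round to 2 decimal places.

51.64 mm

At z = 16.96 mm: the 20.5×7 cube contributes its full rectangle (perimeter 55.00 mm); the cylinder at (-1.5, 12.5): section is a regular 24-gon, circumradius r=11 (perimeter = 2·24·11.000·sin(180°/24) = 68.92 mm); the sphere at (4, 1.5) is absent (|z−center|=8.460 > r=7.5); Subtracting the remaining from the first: starting from the 20.5×7 cube, the r=11 cylinder at (-1.5, 12.5) partially overlaps it — only the 28.34 mm² overlap (of its 375.81 mm²) is removed, clipping the outline — boundary = 51.64 mm. Overall, the cross-section is a single solid region. Total boundary length (outer) = 51.64 mm.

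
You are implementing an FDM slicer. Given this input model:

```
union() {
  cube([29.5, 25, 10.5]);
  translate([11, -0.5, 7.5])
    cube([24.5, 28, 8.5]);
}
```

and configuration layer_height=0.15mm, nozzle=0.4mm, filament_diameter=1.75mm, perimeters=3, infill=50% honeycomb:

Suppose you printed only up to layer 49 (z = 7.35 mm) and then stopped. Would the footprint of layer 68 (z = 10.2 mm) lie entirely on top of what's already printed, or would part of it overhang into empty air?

part overhangs

Compare the two slices. At z = 7.35: the cube (footprint 29.5×25) is included at this height (area 737.50 mm²); the cube at (11, -0.5) is absent (z outside [7.5, 16]); Merging all regions: only the 29.5×25 cube is present, so the union is just that shape — area = 737.50 mm². At z = 10.2: the 29.5×25 cube contributes its full rectangle (area 737.50 mm²); the cube at (11, -0.5) (footprint 24.5×28) is included at this height (area 686.00 mm²); Combining (union): the regions partially overlap — summed areas 1423.50 mm² minus the doubly-counted overlap 462.50 mm² gives 961.00 mm² — area = 961.00 mm². Checking containment: at z = 10.2 the cross-section extends beyond the z = 7.35 cross-section by about 223.50 mm².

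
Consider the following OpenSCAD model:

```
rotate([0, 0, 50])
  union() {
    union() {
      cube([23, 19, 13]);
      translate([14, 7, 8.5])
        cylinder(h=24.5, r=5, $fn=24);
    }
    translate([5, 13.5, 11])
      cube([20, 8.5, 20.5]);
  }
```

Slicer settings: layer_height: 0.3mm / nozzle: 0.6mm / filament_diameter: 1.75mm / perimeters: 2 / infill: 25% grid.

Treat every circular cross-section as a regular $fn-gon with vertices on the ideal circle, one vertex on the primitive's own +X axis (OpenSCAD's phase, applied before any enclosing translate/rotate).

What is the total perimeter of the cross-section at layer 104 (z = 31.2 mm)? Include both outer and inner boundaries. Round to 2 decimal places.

88.33 mm

At z = 31.2 mm: the cube is not intersected at this z (z outside [0, 13]); the cylinder at (14, 7): section is a regular 24-gon, circumradius r=5 (perimeter = 2·24·5.000·sin(180°/24) = 31.33 mm); Combining (union): only the r=5 cylinder at (14, 7) is present, so the union is just that shape — boundary = 31.33 mm; the cube at (5, 13.5) (footprint 20×8.5) is included at this height (perimeter 57.00 mm); Combining (union): the 2 present regions are separate (no shared area or edge), so areas and boundary lengths simply add and each stays a separate island — boundary = 88.33 mm; (whole slice rotated 50° about Z — lengths, areas and connectivity unchanged). Overall, the cross-section has 2 separate islands. Total boundary length (outer) = 88.33 mm.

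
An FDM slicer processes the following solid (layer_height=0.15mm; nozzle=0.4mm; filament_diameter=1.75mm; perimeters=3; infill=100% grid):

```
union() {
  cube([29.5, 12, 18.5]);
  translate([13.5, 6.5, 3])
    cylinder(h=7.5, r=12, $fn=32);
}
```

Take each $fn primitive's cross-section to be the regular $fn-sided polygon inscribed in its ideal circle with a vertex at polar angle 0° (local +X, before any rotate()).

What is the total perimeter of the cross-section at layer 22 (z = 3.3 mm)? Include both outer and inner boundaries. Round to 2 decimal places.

At z = 3.3 mm: the cube (footprint 29.5×12) is included at this height (perimeter 83.00 mm); the r=12 cylinder at (13.5, 6.5) contributes a regular 32-gon of circumradius 12 (perimeter = 2·32·12.000·sin(180°/32) = 75.28 mm); Taking the union: the regions partially overlap (shared area 274.24 mm²), so the edge portions inside another operand are dropped and the merged outline is re-measured after clipping — boundary = 91.74 mm. Overall, the cross-section is a single solid region. Total boundary length (outer) = 91.74 mm.

91.74 mm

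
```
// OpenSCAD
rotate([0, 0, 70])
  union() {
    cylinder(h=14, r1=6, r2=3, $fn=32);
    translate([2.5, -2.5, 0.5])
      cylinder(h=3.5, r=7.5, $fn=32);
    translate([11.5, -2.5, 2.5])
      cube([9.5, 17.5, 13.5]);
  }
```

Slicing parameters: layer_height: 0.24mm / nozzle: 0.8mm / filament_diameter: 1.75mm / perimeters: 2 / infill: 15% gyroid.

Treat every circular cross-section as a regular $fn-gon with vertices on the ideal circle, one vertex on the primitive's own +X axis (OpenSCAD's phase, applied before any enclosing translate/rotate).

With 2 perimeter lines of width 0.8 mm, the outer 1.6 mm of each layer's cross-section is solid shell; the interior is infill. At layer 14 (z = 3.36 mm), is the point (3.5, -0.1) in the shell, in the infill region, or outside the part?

At z = 3.36 mm: the cone: at t=0.240 of its height the radius interpolates to r₁+(r₂−r₁)t = 5.280, giving a regular 32-gon of that circumradius; the r=7.5 cylinder at (2.5, -2.5) gives a regular 32-gon of circumradius 7.5 (constant along its height); the cube at (11.5, -2.5) (footprint 9.5×17.5) is included at this height; Combining (union): the regions partially overlap (shared area 77.39 mm²), so overlapping operands fuse into one piece — 2 connected regions; (rotated 70° about Z; rotation is an isometry so areas/perimeters/island counts are preserved). Overall, the cross-section has 2 separate islands. Undo the 70° rotation: the query point maps to (1.103, -3.323) in the un-rotated model frame. The nearest boundary edge runs (-3.74, -6.67)→(-4.43, -5.37); distance from the point to it = 5.84 mm. (Shell/infill is judged within the island containing the point — the largest one.) The point is inside the cross-section and 5.84 mm from the nearest boundary — more than the 1.6 mm shell width (2 × 0.8), so it's in the infill interior.

infill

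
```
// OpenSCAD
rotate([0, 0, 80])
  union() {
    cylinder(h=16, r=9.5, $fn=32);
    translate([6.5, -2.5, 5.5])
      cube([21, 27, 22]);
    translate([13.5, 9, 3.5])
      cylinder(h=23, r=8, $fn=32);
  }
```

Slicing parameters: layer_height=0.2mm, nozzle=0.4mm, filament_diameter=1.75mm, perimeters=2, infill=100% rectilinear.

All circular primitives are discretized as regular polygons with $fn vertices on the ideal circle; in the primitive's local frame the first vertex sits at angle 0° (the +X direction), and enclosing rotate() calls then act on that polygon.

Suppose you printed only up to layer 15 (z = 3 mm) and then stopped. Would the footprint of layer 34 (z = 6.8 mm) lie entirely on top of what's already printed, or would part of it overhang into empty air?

part overhangs

Compare the two slices. At z = 3: the r=9.5 cylinder contributes a regular 32-gon of circumradius 9.5 (area = (32/2)·9.500²·sin(360°/32) = 281.71 mm²); the cube at (6.5, -2.5) does not reach this height (z outside [5.5, 27.5]); the cylinder at (13.5, 9) is not intersected at this z (z outside [3.5, 26.5]); Merging all regions: only the r=9.5 cylinder is present, so the union is just that shape — area = 281.71 mm²; (rotated 80° about Z; rotation is an isometry so areas/perimeters/island counts are preserved). At z = 6.8: the r=9.5 cylinder contributes a regular 32-gon of circumradius 9.5 (area = (32/2)·9.500²·sin(360°/32) = 281.71 mm²); the 21×27 cube at (6.5, -2.5) contributes its full rectangle (area 567.00 mm²); the r=8 cylinder at (13.5, 9) gives a regular 32-gon of circumradius 8 (constant along its height) (area = (32/2)·8.000²·sin(360°/32) = 199.77 mm²); Combining (union): the regions partially overlap — summed areas 1048.48 mm² minus the doubly-counted overlap 216.94 mm² gives 831.55 mm² — area = 831.55 mm²; (whole slice rotated 80° about Z — lengths, areas and connectivity unchanged). Checking containment: at z = 6.8 the cross-section extends beyond the z = 3 cross-section by about 549.84 mm².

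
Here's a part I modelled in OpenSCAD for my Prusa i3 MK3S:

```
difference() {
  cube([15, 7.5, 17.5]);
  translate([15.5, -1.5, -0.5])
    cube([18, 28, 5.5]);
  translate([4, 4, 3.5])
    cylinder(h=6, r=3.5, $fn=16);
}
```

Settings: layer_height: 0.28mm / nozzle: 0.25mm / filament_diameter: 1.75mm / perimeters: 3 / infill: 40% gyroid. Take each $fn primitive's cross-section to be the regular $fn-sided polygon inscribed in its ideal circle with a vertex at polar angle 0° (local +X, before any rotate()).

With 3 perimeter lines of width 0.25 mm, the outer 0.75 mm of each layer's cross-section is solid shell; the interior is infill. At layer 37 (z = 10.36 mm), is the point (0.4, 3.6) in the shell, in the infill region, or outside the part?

shell

At z = 10.36 mm: the 15×7.5 cube contributes its full rectangle; the cube at (15.5, -1.5) does not reach this height (z outside [-0.5, 5]); the cylinder at (4, 4) is not intersected at this z (z outside [3.5, 9.5]); Taking the first minus the rest: none of the subtracted shapes is present at this height, so the 15×7.5 cube is unchanged — 1 connected region. Overall, the cross-section is a single solid region. The nearest boundary edge runs (0.00, 7.50)→(0.00, 0.00); distance from the point to it = 0.40 mm. The point is inside the cross-section, 0.40 mm from the nearest boundary — within the 0.75 mm shell band (3 × 0.25).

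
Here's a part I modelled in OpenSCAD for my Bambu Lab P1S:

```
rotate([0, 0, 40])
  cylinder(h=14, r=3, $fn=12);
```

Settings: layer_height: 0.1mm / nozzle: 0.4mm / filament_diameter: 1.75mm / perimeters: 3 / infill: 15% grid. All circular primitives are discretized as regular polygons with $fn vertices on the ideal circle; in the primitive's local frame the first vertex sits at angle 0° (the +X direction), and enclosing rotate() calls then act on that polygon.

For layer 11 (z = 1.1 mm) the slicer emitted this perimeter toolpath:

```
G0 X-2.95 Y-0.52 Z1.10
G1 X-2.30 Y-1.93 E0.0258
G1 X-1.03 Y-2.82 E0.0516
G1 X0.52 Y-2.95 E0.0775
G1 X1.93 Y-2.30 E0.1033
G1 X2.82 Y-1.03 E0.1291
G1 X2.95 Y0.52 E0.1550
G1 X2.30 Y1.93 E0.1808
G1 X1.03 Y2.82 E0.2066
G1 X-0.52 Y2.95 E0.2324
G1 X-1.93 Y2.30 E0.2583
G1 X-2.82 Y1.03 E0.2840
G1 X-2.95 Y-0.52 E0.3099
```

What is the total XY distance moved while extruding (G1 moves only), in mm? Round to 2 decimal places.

18.64 mm

Sum the Euclidean lengths of each G1 segment: total = 18.64 mm.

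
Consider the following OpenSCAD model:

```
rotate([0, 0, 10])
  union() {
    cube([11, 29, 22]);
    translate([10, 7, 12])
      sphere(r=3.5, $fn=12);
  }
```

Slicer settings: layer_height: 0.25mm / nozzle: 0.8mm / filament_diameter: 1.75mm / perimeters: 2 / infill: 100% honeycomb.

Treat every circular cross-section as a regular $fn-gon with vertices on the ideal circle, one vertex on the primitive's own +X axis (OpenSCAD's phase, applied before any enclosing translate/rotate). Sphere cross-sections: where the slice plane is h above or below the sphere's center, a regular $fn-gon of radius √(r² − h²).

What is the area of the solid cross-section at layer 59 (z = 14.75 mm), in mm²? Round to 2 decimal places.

321.97 mm²

At z = 14.75 mm: the 11×29 cube contributes its full rectangle (area 319.00 mm²); the r=3.5 sphere at (10, 7) slices to a regular 12-gon of circumradius 2.165 (√(r²−h²) with h=2.75 from center) (area = (12/2)·2.165²·sin(360°/12) = 14.06 mm²); Merging all regions: the regions partially overlap — summed areas 333.06 mm² minus the doubly-counted overlap 11.09 mm² gives 321.97 mm² — area = 321.97 mm²; (rotated 10° about Z; rotation is an isometry so areas/perimeters/island counts are preserved). Overall, the cross-section is a single solid region. Net area = 321.97 mm².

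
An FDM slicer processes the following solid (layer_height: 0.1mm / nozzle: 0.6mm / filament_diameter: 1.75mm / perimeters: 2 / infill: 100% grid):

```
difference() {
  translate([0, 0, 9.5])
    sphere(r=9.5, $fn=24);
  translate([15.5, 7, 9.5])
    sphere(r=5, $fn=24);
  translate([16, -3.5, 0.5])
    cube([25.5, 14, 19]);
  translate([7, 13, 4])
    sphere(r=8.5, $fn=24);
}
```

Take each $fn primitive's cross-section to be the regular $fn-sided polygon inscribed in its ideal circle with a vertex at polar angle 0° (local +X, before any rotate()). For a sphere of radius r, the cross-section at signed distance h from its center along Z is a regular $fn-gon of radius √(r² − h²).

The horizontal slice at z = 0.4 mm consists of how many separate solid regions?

1

At z = 0.4 mm: the sphere: section is a regular 24-gon, circumradius = √(r²−h²) = √(9.5²−9.1²) = 2.728; the sphere at (15.5, 7) is not intersected at this z (|z−center|=9.100 > r=5); the cube at (16, -3.5) is not intersected at this z (z outside [0.5, 19.5]); the sphere at (7, 13): section is a regular 24-gon, circumradius = √(r²−h²) = √(8.5²−3.6²) = 7.700; Taking the first minus the rest: starting from the r=9.5 sphere, the r=8.5 sphere at (7, 13) misses the remaining region (no effect) — 1 connected region. The result has 1 disconnected region.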